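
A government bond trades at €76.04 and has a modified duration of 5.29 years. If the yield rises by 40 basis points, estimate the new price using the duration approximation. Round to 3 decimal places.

€74.431

Duration approximation: ΔP/P ≈ -D_mod · Δy = -5.29 × (+0.004) = -0.021160.
New price ≈ 76.04 × (1 - 0.021160) = 74.4309936.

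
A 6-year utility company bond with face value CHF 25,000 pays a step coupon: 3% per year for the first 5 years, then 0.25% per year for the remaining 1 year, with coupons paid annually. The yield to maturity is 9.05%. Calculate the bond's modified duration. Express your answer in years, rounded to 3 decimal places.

Periodic yield y = 0.0905. First find Macaulay duration:
  t   CF        PV=CF/(1+0.0905)^t    t·PV
  1       750.00       687.7579       687.7579
  2       750.00       630.6813     1,261.3625
  3       750.00       578.3414     1,735.0241
  4       750.00       530.3451     2,121.3805
  5       750.00       486.3321     2,431.6604
  6    25,062.50    14,902.8857    89,417.3142
  Σ                 17,816.3434    97,654.4996
P = 17,816.3434; Macaulay duration = 97,654.4996 / 17,816.3434 = 5.48118 years.
Modified duration = D_Mac / (1 + y) = 5.48118 / 1.0905 = 5.02630 years.

5.026 years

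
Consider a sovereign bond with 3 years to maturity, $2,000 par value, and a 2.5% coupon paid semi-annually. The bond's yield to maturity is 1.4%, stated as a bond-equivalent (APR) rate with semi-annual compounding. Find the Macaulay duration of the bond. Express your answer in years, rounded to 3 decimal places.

Periodic yield y = 0.007. Discount each cash flow and weight by its period:
  t   CF        PV=CF/(1+0.007)^t    t·PV
  1        25.00        24.8262        24.8262
  2        25.00        24.6536        49.3073
  3        25.00        24.4823        73.4468
  4        25.00        24.3121        97.2483
  5        25.00        24.1431       120.7154
  6     2,025.00     1,941.9954    11,651.9726
  Σ                  2,064.4127    12,017.5166
Price P = Σ PV = 2,064.4127.
Macaulay duration = Σ(t·PV) / P = 12,017.5166 / 2,064.4127 = 5.82128 half-year periods.
In years: 5.82128 / 2 = 2.91064 years.

2.911 years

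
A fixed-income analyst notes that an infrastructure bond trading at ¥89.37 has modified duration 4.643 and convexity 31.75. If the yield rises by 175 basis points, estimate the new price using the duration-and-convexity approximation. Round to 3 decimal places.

¥82.543

Duration effect: -D_mod·Δy = -4.643 × (+0.0175) = -0.0812525
Convexity effect: ½·C·(Δy)² = 0.5 × 31.75 × (0.0175)² = +0.00486171875
ΔP/P ≈ -0.0812525 + 0.00486171875 = -0.07639078125
New price ≈ 89.37 × (1 - 0.07639078125) = 82.5429558796875.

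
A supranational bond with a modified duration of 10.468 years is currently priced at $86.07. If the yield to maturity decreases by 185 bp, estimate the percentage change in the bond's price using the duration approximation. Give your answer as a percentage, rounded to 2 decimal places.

+19.37%

Duration approximation: ΔP/P ≈ -D_mod · Δy = -10.468 × (-0.0185) = +0.193658.
As a percentage: +19.3658%.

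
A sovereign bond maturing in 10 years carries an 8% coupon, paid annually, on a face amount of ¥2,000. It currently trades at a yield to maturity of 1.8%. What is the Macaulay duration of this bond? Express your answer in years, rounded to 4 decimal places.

7.8406 years

Periodic yield y = 0.018. Discount each cash flow and weight by its year:
  t   CF        PV=CF/(1+0.018)^t    t·PV
  1       160.00       157.1709       157.1709
  2       160.00       154.3919       308.7837
  3       160.00       151.6620       454.9859
  4       160.00       148.9803       595.9212
  5       160.00       146.3461       731.7304
  6       160.00       143.7584       862.5506
  7       160.00       141.2165       988.5157
  8       160.00       138.7196     1,109.7566
  9       160.00       136.2668     1,226.4010
  10    2,160.00     1,807.0741    18,070.7414
  Σ                  3,125.5866    24,506.5575
Price P = Σ PV = 3,125.5866.
Macaulay duration = Σ(t·PV) / P = 24,506.5575 / 3,125.5866 = 7.84063 years.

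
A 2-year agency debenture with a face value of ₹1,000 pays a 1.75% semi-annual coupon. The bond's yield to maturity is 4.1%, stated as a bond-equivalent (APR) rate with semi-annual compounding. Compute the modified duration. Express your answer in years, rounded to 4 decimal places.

Periodic yield y = 0.0205. First find Macaulay duration:
  t   CF        PV=CF/(1+0.0205)^t    t·PV
  1         8.75         8.5742         8.5742
  2         8.75         8.4020        16.8040
  3         8.75         8.2332        24.6996
  4     1,008.75       930.1040     3,720.4160
  Σ                    955.3134     3,770.4938
P = 955.3134; Macaulay duration = 3,770.4938 / 955.3134 = 3.94687 half-year periods = 1.97343 years.
Modified duration = D_Mac / (1 + y) = 1.97343 / 1.0205 = 1.93379 years.

1.9338 years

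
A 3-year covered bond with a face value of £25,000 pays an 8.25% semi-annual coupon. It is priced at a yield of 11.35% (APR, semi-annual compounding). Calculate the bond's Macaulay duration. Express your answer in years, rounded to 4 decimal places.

2.7046 years

Periodic yield y = 0.05675. Discount each cash flow and weight by its period:
  t   CF        PV=CF/(1+0.05675)^t    t·PV
  1     1,031.25       975.8694       975.8694
  2     1,031.25       923.4629     1,846.9258
  3     1,031.25       873.8707     2,621.6122
  4     1,031.25       826.9418     3,307.7671
  5     1,031.25       782.5330     3,912.6652
  6    26,031.25    18,692.2458   112,153.4750
  Σ                 23,074.9237   124,818.3147
Price P = Σ PV = 23,074.9237.
Macaulay duration = Σ(t·PV) / P = 124,818.3147 / 23,074.9237 = 5.40926 half-year periods.
In years: 5.40926 / 2 = 2.70463 years.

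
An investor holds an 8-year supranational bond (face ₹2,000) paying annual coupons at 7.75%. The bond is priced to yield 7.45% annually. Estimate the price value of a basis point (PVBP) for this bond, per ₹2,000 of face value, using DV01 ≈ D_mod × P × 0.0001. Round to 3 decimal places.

Periodic yield y = 0.0745.
  t   CF        PV=CF/(1+0.0745)^t    t·PV
  1       155.00       144.2531       144.2531
  2       155.00       134.2514       268.5028
  3       155.00       124.9431       374.8294
  4       155.00       116.2803       465.1211
  5       155.00       108.2180       541.0901
  6       155.00       100.7148       604.2886
  7       155.00        93.7318       656.1223
  8     2,155.00     1,212.8188     9,702.5503
  Σ                  2,035.2113    12,756.7578
P = 2,035.2113; D_Mac = 6.26803 yrs; D_mod = 5.83344 yrs.
DV01 ≈ 5.83344 × 2,035.2113 × 0.0001 = 1.187227.

₹1.187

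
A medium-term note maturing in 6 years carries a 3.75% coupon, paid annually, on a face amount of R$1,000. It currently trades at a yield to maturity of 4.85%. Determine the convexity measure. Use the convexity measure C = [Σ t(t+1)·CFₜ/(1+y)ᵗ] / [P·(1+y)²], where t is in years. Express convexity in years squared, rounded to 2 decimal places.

33.70

With y = 0.0485:
  t   CF        PV=CF/(1+0.0485)^t    t·PV        t(t+1)·PV
  1        37.50        35.7654        35.7654          71.5308
  2        37.50        34.1110        68.2220         204.6660
  3        37.50        32.5331        97.5994         390.3977
  4        37.50        31.0283       124.1131         620.5654
  5        37.50        29.5930       147.9650         887.7902
  6     1,037.50       780.8678     4,685.2066      32,796.4462
  Σ                    943.8986     5,158.8715      34,971.3962
P = 943.8986.
Convexity = Σ t(t+1)·PV / [P·(1+y)²] = 34,971.3962 / (943.8986 × 1.099352) = 33.70162.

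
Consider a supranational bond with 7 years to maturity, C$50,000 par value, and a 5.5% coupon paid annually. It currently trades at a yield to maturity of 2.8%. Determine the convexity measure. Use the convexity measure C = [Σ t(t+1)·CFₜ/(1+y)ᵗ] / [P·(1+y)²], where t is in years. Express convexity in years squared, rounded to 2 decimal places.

With y = 0.028:
  t   CF        PV=CF/(1+0.028)^t    t·PV        t(t+1)·PV
  1     2,750.00     2,675.0973     2,675.0973       5,350.1946
  2     2,750.00     2,602.2347     5,204.4694      15,613.4082
  3     2,750.00     2,531.3567     7,594.0701      30,376.2806
  4     2,750.00     2,462.4093     9,849.6370      49,248.1851
  5     2,750.00     2,395.3397    11,976.6987      71,860.1923
  6     2,750.00     2,330.0970    13,980.5822      97,864.0752
  7    52,750.00    43,478.1104   304,346.7731   2,434,774.1845
  Σ                 58,474.6452   355,627.3278   2,705,086.5206
P = 58,474.6452.
Convexity = Σ t(t+1)·PV / [P·(1+y)²] = 2,705,086.5206 / (58,474.6452 × 1.056784) = 43.77512.

43.78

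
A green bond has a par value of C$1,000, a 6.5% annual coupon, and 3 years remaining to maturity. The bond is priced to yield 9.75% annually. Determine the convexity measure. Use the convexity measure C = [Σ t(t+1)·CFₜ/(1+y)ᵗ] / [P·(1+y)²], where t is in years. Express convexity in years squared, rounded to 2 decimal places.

With y = 0.0975:
  t   CF        PV=CF/(1+0.0975)^t    t·PV        t(t+1)·PV
  1        65.00        59.2255        59.2255         118.4510
  2        65.00        53.9640       107.9280         323.7841
  3     1,065.00       805.6307     2,416.8922       9,667.5687
  Σ                    918.8203     2,584.0457      10,109.8039
P = 918.8203.
Convexity = Σ t(t+1)·PV / [P·(1+y)²] = 10,109.8039 / (918.8203 × 1.204506) = 9.13489.

9.13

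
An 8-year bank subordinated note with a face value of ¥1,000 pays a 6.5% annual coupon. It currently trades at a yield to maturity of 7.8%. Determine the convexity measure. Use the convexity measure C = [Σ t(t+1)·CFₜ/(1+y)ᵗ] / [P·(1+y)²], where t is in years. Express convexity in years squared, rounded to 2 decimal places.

With y = 0.078:
  t   CF        PV=CF/(1+0.078)^t    t·PV        t(t+1)·PV
  1        65.00        60.2968        60.2968         120.5937
  2        65.00        55.9340       111.8680         335.6040
  3        65.00        51.8868       155.6605         622.6419
  4        65.00        48.1325       192.5300         962.6498
  5        65.00        44.6498       223.2490       1,339.4941
  6        65.00        41.4191       248.5147       1,739.6027
  7        65.00        38.4222       268.9553       2,151.6422
  8     1,065.00       583.9821     4,671.8566      42,046.7098
  Σ                    924.7233     5,932.9309      49,318.9381
P = 924.7233.
Convexity = Σ t(t+1)·PV / [P·(1+y)²] = 49,318.9381 / (924.7233 × 1.162084) = 45.89490.

45.89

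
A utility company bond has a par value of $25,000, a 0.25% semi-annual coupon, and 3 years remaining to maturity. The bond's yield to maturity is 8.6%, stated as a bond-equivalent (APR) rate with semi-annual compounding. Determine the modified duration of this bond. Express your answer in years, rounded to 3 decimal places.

2.866 years

Periodic yield y = 0.043. First find Macaulay duration:
  t   CF        PV=CF/(1+0.043)^t    t·PV
  1        31.25        29.9616        29.9616
  2        31.25        28.7264        57.4528
  3        31.25        27.5421        82.6263
  4        31.25        26.4066       105.6265
  5        31.25        25.3179       126.5897
  6    25,031.25    19,443.6004   116,661.6025
  Σ                 19,581.5551   117,063.8595
P = 19,581.5551; Macaulay duration = 117,063.8595 / 19,581.5551 = 5.97827 half-year periods = 2.98914 years.
Modified duration = D_Mac / (1 + y) = 2.98914 / 1.043 = 2.86590 years.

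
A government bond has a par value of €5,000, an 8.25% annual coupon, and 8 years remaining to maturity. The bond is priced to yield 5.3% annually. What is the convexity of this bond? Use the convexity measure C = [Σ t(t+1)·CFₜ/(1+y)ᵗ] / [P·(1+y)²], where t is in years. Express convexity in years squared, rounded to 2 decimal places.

With y = 0.053:
  t   CF        PV=CF/(1+0.053)^t    t·PV        t(t+1)·PV
  1       412.50       391.7379       391.7379         783.4758
  2       412.50       372.0208       744.0416       2,232.1247
  3       412.50       353.2961     1,059.8883       4,239.5532
  4       412.50       335.5139     1,342.0554       6,710.2772
  5       412.50       318.6266     1,593.1332       9,558.7995
  6       412.50       302.5894     1,815.5365      12,708.7553
  7       412.50       287.3594     2,011.5156      16,092.1244
  8     5,412.50     3,580.7248    28,645.7981     257,812.1830
  Σ                  5,941.8688    37,603.7066     310,137.2931
P = 5,941.8688.
Convexity = Σ t(t+1)·PV / [P·(1+y)²] = 310,137.2931 / (5,941.8688 × 1.108809) = 47.07325.

47.07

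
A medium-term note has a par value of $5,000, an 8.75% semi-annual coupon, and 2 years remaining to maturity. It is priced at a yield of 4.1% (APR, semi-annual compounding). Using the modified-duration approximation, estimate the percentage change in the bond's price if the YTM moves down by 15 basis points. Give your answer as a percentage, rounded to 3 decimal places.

Periodic yield y = 0.0205. Modified duration first:
  t   CF        PV=CF/(1+0.0205)^t    t·PV
  1       218.75       214.3557       214.3557
  2       218.75       210.0497       420.0994
  3       218.75       205.8302       617.4905
  4     5,218.75     4,811.8763    19,247.5053
  Σ                  5,442.1119    20,499.4509
P = 5,442.1119; D_Mac = 3.76682 half-year periods = 1.88341 yrs; D_mod = 1.88341/(1+0.0205) = 1.84558 yrs.
ΔP/P ≈ -D_mod · Δy = -1.84558 × (-0.0015) = +0.002768 = +0.2768%.

+0.277%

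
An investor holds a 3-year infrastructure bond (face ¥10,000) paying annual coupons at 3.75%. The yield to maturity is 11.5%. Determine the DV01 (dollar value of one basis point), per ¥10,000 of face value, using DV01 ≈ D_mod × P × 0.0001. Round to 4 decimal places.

Periodic yield y = 0.115.
  t   CF        PV=CF/(1+0.115)^t    t·PV
  1       375.00       336.3229       336.3229
  2       375.00       301.6349       603.2697
  3    10,375.00     7,484.5122    22,453.5367
  Σ                  8,122.4700    23,393.1293
P = 8,122.4700; D_Mac = 2.88005 yrs; D_mod = 2.58301 yrs.
DV01 ≈ 2.58301 × 8,122.4700 × 0.0001 = 2.098039.

¥2.0980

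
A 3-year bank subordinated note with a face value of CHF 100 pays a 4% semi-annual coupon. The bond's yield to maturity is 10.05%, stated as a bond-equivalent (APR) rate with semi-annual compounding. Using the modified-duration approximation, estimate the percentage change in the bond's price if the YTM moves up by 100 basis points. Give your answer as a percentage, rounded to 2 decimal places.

Periodic yield y = 0.05025. Modified duration first:
  t   CF        PV=CF/(1+0.05025)^t    t·PV
  1         2.00         1.9043         1.9043
  2         2.00         1.8132         3.6264
  3         2.00         1.7264         5.1793
  4         2.00         1.6438         6.5754
  5         2.00         1.5652         7.8259
  6       102.00        76.0053       456.0320
  Σ                     84.6583       481.1433
P = 84.6583; D_Mac = 5.68336 half-year periods = 2.84168 yrs; D_mod = 2.84168/(1+0.05025) = 2.70572 yrs.
ΔP/P ≈ -D_mod · Δy = -2.70572 × (+0.01) = -0.027057 = -2.7057%.

-2.71%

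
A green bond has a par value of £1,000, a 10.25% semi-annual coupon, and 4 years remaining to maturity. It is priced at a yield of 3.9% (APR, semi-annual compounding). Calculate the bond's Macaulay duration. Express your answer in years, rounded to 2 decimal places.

3.45 years

Periodic yield y = 0.0195. Discount each cash flow and weight by its period:
  t   CF        PV=CF/(1+0.0195)^t    t·PV
  1        51.25        50.2697        50.2697
  2        51.25        49.3082        98.6165
  3        51.25        48.3651       145.0953
  4        51.25        47.4400       189.7601
  5        51.25        46.5326       232.6632
  6        51.25        45.6426       273.8557
  7        51.25        44.7696       313.3872
  8     1,051.25       900.7581     7,206.0647
  Σ                  1,233.0861     8,509.7124
Price P = Σ PV = 1,233.0861.
Macaulay duration = Σ(t·PV) / P = 8,509.7124 / 1,233.0861 = 6.90115 half-year periods.
In years: 6.90115 / 2 = 3.45058 years.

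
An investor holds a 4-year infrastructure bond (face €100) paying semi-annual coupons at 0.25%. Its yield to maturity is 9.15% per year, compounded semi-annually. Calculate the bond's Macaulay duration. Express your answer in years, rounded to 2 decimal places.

3.98 years

Periodic yield y = 0.04575. Discount each cash flow and weight by its period:
  t   CF        PV=CF/(1+0.04575)^t    t·PV
  1        0.125         0.1195         0.1195
  2        0.125         0.1143         0.2286
  3        0.125         0.1093         0.3279
  4        0.125         0.1045         0.4181
  5        0.125         0.0999         0.4997
  6        0.125         0.0956         0.5734
  7        0.125         0.0914         0.6398
  8      100.125        70.0035       560.0277
  Σ                     70.7380       562.8348
Price P = Σ PV = 70.7380.
Macaulay duration = Σ(t·PV) / P = 562.8348 / 70.7380 = 7.95661 half-year periods.
In years: 7.95661 / 2 = 3.97830 years.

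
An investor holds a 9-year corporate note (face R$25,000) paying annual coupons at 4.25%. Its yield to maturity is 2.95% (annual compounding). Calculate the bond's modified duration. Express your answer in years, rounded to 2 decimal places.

Periodic yield y = 0.0295. First find Macaulay duration:
  t   CF        PV=CF/(1+0.0295)^t    t·PV
  1     1,062.50     1,032.0544     1,032.0544
  2     1,062.50     1,002.4812     2,004.9624
  3     1,062.50       973.7554     2,921.2662
  4     1,062.50       945.8528     3,783.4110
  5     1,062.50       918.7496     4,593.7482
  6     1,062.50       892.4232     5,354.5390
  7     1,062.50       866.8511     6,067.9574
  8     1,062.50       842.0117     6,736.0937
  9    26,062.50    20,062.2165   180,559.9489
  Σ                 27,536.3959   213,053.9812
P = 27,536.3959; Macaulay duration = 213,053.9812 / 27,536.3959 = 7.73718 years.
Modified duration = D_Mac / (1 + y) = 7.73718 / 1.0295 = 7.51547 years.

7.52 years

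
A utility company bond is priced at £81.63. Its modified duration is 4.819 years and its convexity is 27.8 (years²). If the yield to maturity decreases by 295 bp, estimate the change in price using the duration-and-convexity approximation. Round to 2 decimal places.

Duration effect: -D_mod·Δy = -4.819 × (-0.0295) = +0.1421605
Convexity effect: ½·C·(Δy)² = 0.5 × 27.8 × (-0.0295)² = +0.012096475
ΔP/P ≈ +0.1421605 + 0.012096475 = +0.154256975
ΔP ≈ 81.63 × (+0.154256975) = +12.59199686925.

+£12.59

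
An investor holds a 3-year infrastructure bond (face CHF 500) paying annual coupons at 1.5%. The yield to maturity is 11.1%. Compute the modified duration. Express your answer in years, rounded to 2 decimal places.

2.65 years

Periodic yield y = 0.111. First find Macaulay duration:
  t   CF        PV=CF/(1+0.111)^t    t·PV
  1         7.50         6.7507         6.7507
  2         7.50         6.0762        12.1524
  3       507.50       370.0785     1,110.2355
  Σ                    382.9054     1,129.1386
P = 382.9054; Macaulay duration = 1,129.1386 / 382.9054 = 2.94887 years.
Modified duration = D_Mac / (1 + y) = 2.94887 / 1.111 = 2.65425 years.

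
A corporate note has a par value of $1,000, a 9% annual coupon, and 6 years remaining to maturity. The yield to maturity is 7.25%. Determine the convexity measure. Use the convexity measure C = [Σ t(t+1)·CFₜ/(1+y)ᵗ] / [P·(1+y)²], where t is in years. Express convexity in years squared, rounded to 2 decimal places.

27.99

With y = 0.0725:
  t   CF        PV=CF/(1+0.0725)^t    t·PV        t(t+1)·PV
  1        90.00        83.9161        83.9161         167.8322
  2        90.00        78.2434       156.4869         469.4606
  3        90.00        72.9543       218.8628         875.4510
  4        90.00        68.0226       272.0904       1,360.4522
  5        90.00        63.4243       317.1217       1,902.7304
  6     1,090.00       716.2138     4,297.2829      30,080.9802
  Σ                  1,082.7745     5,345.7608      34,856.9066
P = 1,082.7745.
Convexity = Σ t(t+1)·PV / [P·(1+y)²] = 34,856.9066 / (1,082.7745 × 1.150256) = 27.98699.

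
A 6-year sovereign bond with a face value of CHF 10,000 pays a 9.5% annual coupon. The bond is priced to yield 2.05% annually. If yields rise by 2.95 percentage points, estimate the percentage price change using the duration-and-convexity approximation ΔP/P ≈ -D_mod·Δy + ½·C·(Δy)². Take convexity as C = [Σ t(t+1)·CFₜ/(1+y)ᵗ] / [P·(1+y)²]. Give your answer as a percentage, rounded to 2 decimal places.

With y = 0.0205:
  t   CF        PV=CF/(1+0.0205)^t    t·PV        t(t+1)·PV
  1       950.00       930.9162       930.9162       1,861.8324
  2       950.00       912.2158     1,824.4316       5,473.2948
  3       950.00       893.8910     2,681.6731      10,726.6923
  4       950.00       875.9344     3,503.7375      17,518.6875
  5       950.00       858.3384     4,291.6922      25,750.1531
  6    10,950.00     9,694.7377    58,168.4264     407,178.9848
  Σ                 14,166.0336    71,400.8770     468,509.6449
P = 14,166.0336; D_Mac = 5.04029 yrs; D_mod = 4.93904 yrs; C = 31.75735.
Duration effect: -4.93904 × (+0.0295) = -0.145702
Convexity effect: 0.5 × 31.75735 × (0.0295)² = +0.0138184
ΔP/P ≈ -0.145702 + 0.0138184 = -0.131883 = -13.1883%.

-13.19%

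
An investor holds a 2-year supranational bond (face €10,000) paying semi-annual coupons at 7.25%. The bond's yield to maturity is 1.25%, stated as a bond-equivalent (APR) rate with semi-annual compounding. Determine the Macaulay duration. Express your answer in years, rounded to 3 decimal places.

1.904 years

Periodic yield y = 0.00625. Discount each cash flow and weight by its period:
  t   CF        PV=CF/(1+0.00625)^t    t·PV
  1       362.50       360.2484       360.2484
  2       362.50       358.0109       716.0218
  3       362.50       355.7872     1,067.3616
  4    10,362.50    10,107.4353    40,429.7412
  Σ                 11,181.4818    42,573.3730
Price P = Σ PV = 11,181.4818.
Macaulay duration = Σ(t·PV) / P = 42,573.3730 / 11,181.4818 = 3.80749 half-year periods.
In years: 3.80749 / 2 = 1.90374 years.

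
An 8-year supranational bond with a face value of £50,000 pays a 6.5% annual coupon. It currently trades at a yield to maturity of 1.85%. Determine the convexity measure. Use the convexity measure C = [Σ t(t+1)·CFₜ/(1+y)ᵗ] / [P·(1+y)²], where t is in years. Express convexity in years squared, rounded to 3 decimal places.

54.629

With y = 0.0185:
  t   CF        PV=CF/(1+0.0185)^t    t·PV        t(t+1)·PV
  1     3,250.00     3,190.9671     3,190.9671       6,381.9342
  2     3,250.00     3,133.0065     6,266.0130      18,798.0389
  3     3,250.00     3,076.0987     9,228.2960      36,913.1840
  4     3,250.00     3,020.2245    12,080.8980      60,404.4902
  5     3,250.00     2,965.3653    14,826.8263      88,960.9576
  6     3,250.00     2,911.5025    17,469.0147     122,283.1032
  7     3,250.00     2,858.6180    20,010.3262     160,082.6093
  8    53,250.00    45,986.6047   367,892.8373   3,311,035.5358
  Σ                 67,142.3872   450,965.1786   3,804,859.8532
P = 67,142.3872.
Convexity = Σ t(t+1)·PV / [P·(1+y)²] = 3,804,859.8532 / (67,142.3872 × 1.037342) = 54.62857.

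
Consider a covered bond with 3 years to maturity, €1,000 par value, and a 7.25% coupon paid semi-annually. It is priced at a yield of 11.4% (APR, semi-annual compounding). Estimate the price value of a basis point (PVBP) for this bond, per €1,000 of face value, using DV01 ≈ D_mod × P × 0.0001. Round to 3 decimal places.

€0.232

Periodic yield y = 0.057.
  t   CF        PV=CF/(1+0.057)^t    t·PV
  1        36.25        34.2952        34.2952
  2        36.25        32.4458        64.8915
  3        36.25        30.6961        92.0883
  4        36.25        29.0408       116.1631
  5        36.25        27.4747       137.3735
  6     1,036.25       743.0442     4,458.2649
  Σ                    896.9967     4,903.0765
P = 896.9967; D_Mac = 5.46610 half-year periods = 2.73305 yrs; D_mod = 2.58567 yrs.
DV01 ≈ 2.58567 × 896.9967 × 0.0001 = 0.231934.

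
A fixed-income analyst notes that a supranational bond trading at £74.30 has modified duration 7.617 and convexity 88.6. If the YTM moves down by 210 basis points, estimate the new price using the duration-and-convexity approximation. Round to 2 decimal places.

Duration effect: -D_mod·Δy = -7.617 × (-0.021) = +0.159957
Convexity effect: ½·C·(Δy)² = 0.5 × 88.6 × (-0.021)² = +0.0195363
ΔP/P ≈ +0.159957 + 0.0195363 = +0.1794933
New price ≈ 74.30 × (1 + 0.1794933) = 87.63635219.

£87.64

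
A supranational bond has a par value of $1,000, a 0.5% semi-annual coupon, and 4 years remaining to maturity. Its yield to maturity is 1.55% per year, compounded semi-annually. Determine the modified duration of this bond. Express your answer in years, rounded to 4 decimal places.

3.9339 years

Periodic yield y = 0.00775. First find Macaulay duration:
  t   CF        PV=CF/(1+0.00775)^t    t·PV
  1         2.50         2.4808         2.4808
  2         2.50         2.4617         4.9234
  3         2.50         2.4428         7.3283
  4         2.50         2.4240         9.6959
  5         2.50         2.4053        12.0267
  6         2.50         2.3868        14.3210
  7         2.50         2.3685        16.5794
  8     1,002.50       942.4578     7,539.6626
  Σ                    959.4277     7,607.0181
P = 959.4277; Macaulay duration = 7,607.0181 / 959.4277 = 7.92870 half-year periods = 3.96435 years.
Modified duration = D_Mac / (1 + y) = 3.96435 / 1.00775 = 3.93386 years.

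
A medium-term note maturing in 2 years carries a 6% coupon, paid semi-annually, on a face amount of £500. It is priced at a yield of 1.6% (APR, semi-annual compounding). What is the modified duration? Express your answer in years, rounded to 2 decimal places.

Periodic yield y = 0.008. First find Macaulay duration:
  t   CF        PV=CF/(1+0.008)^t    t·PV
  1        15.00        14.8810        14.8810
  2        15.00        14.7628        29.5257
  3        15.00        14.6457        43.9371
  4       515.00       498.8444     1,995.3776
  Σ                    543.1339     2,083.7213
P = 543.1339; Macaulay duration = 2,083.7213 / 543.1339 = 3.83648 half-year periods = 1.91824 years.
Modified duration = D_Mac / (1 + y) = 1.91824 / 1.008 = 1.90301 years.

1.90 years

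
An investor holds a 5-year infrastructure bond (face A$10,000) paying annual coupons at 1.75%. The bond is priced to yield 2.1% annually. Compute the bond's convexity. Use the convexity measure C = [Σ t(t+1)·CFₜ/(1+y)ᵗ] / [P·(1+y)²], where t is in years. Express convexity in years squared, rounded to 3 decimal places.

27.472

With y = 0.021:
  t   CF        PV=CF/(1+0.021)^t    t·PV        t(t+1)·PV
  1       175.00       171.4006       171.4006         342.8012
  2       175.00       167.8752       335.7504       1,007.2512
  3       175.00       164.4223       493.2670       1,973.0681
  4       175.00       161.0405       644.1620       3,220.8098
  5    10,175.00     9,170.7680    45,853.8401     275,123.0404
  Σ                  9,835.5066    47,498.4200     281,666.9706
P = 9,835.5066.
Convexity = Σ t(t+1)·PV / [P·(1+y)²] = 281,666.9706 / (9,835.5066 × 1.042441) = 27.47184.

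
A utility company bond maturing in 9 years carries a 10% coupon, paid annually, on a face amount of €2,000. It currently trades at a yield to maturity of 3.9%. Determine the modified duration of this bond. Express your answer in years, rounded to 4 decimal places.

Periodic yield y = 0.039. First find Macaulay duration:
  t   CF        PV=CF/(1+0.039)^t    t·PV
  1       200.00       192.4928       192.4928
  2       200.00       185.2674       370.5347
  3       200.00       178.3131       534.9394
  4       200.00       171.6200       686.4799
  5       200.00       165.1780       825.8901
  6       200.00       158.9779       953.8673
  7       200.00       153.0105     1,071.0733
  8       200.00       147.2671     1,178.1365
  9     2,200.00     1,559.1315    14,032.1837
  Σ                  2,911.2582    19,845.5977
P = 2,911.2582; Macaulay duration = 19,845.5977 / 2,911.2582 = 6.81685 years.
Modified duration = D_Mac / (1 + y) = 6.81685 / 1.039 = 6.56097 years.

6.5610 years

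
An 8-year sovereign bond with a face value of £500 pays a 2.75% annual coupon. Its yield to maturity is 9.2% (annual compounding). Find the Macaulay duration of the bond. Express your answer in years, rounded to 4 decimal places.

7.0738 years

Periodic yield y = 0.092. Discount each cash flow and weight by its year:
  t   CF        PV=CF/(1+0.092)^t    t·PV
  1        13.75        12.5916        12.5916
  2        13.75        11.5307        23.0615
  3        13.75        10.5593        31.6779
  4        13.75         9.6697        38.6787
  5        13.75         8.8550        44.2751
  6        13.75         8.1090        48.6540
  7        13.75         7.4258        51.9807
  8       513.75       254.0801     2,032.6412
  Σ                    322.8213     2,283.5606
Price P = Σ PV = 322.8213.
Macaulay duration = Σ(t·PV) / P = 2,283.5606 / 322.8213 = 7.07376 years.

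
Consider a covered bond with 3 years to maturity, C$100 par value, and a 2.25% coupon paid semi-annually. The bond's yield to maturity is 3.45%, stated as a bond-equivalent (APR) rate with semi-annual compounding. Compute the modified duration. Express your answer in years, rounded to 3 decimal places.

Periodic yield y = 0.01725. First find Macaulay duration:
  t   CF        PV=CF/(1+0.01725)^t    t·PV
  1        1.125         1.1059         1.1059
  2        1.125         1.0872         2.1743
  3        1.125         1.0687         3.2062
  4        1.125         1.0506         4.2024
  5        1.125         1.0328         5.1640
  6      101.125        91.2625       547.5750
  Σ                     96.6077       563.4279
P = 96.6077; Macaulay duration = 563.4279 / 96.6077 = 5.83212 half-year periods = 2.91606 years.
Modified duration = D_Mac / (1 + y) = 2.91606 / 1.01725 = 2.86661 years.

2.867 years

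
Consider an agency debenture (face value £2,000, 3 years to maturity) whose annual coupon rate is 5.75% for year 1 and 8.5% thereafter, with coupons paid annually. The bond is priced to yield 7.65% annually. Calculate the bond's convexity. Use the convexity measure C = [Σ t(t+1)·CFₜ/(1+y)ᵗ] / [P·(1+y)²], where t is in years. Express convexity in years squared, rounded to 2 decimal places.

9.51

With y = 0.0765:
  t   CF        PV=CF/(1+0.0765)^t    t·PV        t(t+1)·PV
  1       115.00       106.8277       106.8277         213.6554
  2       170.00       146.6969       293.3937         880.1812
  3     2,170.00     1,739.4728     5,218.4183      20,873.6731
  Σ                  1,992.9973     5,618.6397      21,967.5097
P = 1,992.9973.
Convexity = Σ t(t+1)·PV / [P·(1+y)²] = 21,967.5097 / (1,992.9973 × 1.158852) = 9.51144.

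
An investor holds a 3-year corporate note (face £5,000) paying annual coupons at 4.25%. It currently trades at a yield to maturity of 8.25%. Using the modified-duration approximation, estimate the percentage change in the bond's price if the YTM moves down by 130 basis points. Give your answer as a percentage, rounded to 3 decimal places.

Periodic yield y = 0.0825. Modified duration first:
  t   CF        PV=CF/(1+0.0825)^t    t·PV
  1       212.50       196.3048       196.3048
  2       212.50       181.3440       362.6879
  3     5,212.50     4,109.2480    12,327.7440
  Σ                  4,486.8968    12,886.7368
P = 4,486.8968; D_Mac = 2.87208 yrs; D_mod = 2.87208/(1+0.0825) = 2.65319 yrs.
ΔP/P ≈ -D_mod · Δy = -2.65319 × (-0.013) = +0.034492 = +3.4492%.

+3.449%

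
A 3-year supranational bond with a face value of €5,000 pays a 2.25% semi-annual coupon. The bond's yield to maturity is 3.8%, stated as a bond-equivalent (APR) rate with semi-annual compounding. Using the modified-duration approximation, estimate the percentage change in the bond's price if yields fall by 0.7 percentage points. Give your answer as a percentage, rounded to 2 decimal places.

Periodic yield y = 0.019. Modified duration first:
  t   CF        PV=CF/(1+0.019)^t    t·PV
  1        56.25        55.2012        55.2012
  2        56.25        54.1719       108.3438
  3        56.25        53.1618       159.4855
  4        56.25        52.1706       208.6824
  5        56.25        51.1978       255.9892
  6     5,056.25     4,516.3068    27,097.8407
  Σ                  4,782.2101    27,885.5428
P = 4,782.2101; D_Mac = 5.83110 half-year periods = 2.91555 yrs; D_mod = 2.91555/(1+0.019) = 2.86119 yrs.
ΔP/P ≈ -D_mod · Δy = -2.86119 × (-0.007) = +0.020028 = +2.0028%.

+2.00%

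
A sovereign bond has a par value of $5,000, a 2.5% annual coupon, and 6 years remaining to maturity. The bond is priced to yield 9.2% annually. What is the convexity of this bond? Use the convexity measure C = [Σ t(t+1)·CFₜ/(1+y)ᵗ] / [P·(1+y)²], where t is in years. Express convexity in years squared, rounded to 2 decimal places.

31.84

With y = 0.092:
  t   CF        PV=CF/(1+0.092)^t    t·PV        t(t+1)·PV
  1       125.00       114.4689       114.4689         228.9377
  2       125.00       104.8250       209.6499         628.9498
  3       125.00        95.9936       287.9807       1,151.9227
  4       125.00        87.9062       351.6248       1,758.1238
  5       125.00        80.5002       402.5009       2,415.0052
  6     5,125.00     3,022.4424    18,134.6547     126,942.5827
  Σ                  3,506.1362    19,500.8798     133,125.5220
P = 3,506.1362.
Convexity = Σ t(t+1)·PV / [P·(1+y)²] = 133,125.5220 / (3,506.1362 × 1.192464) = 31.84104.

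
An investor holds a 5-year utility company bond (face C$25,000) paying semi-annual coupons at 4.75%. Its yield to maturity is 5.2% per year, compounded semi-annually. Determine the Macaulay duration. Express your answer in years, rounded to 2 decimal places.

4.50 years

Periodic yield y = 0.026. Discount each cash flow and weight by its period:
  t   CF        PV=CF/(1+0.026)^t    t·PV
  1       593.75       578.7037       578.7037
  2       593.75       564.0387     1,128.0774
  3       593.75       549.7453     1,649.2360
  4       593.75       535.8142     2,143.2566
  5       593.75       522.2360     2,611.1801
  6       593.75       509.0020     3,054.0118
  7       593.75       496.1033     3,472.7230
  8       593.75       483.5315     3,868.2517
  9       593.75       471.2782     4,241.5040
  10   25,593.75    19,799.7778   197,997.7776
  Σ                 24,510.2306   220,744.7218
Price P = Σ PV = 24,510.2306.
Macaulay duration = Σ(t·PV) / P = 220,744.7218 / 24,510.2306 = 9.00623 half-year periods.
In years: 9.00623 / 2 = 4.50311 years.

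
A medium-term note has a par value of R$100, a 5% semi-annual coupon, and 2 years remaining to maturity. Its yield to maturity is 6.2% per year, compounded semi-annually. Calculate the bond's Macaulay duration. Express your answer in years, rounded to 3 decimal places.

Periodic yield y = 0.031. Discount each cash flow and weight by its period:
  t   CF        PV=CF/(1+0.031)^t    t·PV
  1         2.50         2.4248         2.4248
  2         2.50         2.3519         4.7038
  3         2.50         2.2812         6.8436
  4       102.50        90.7171       362.8684
  Σ                     97.7751       376.8407
Price P = Σ PV = 97.7751.
Macaulay duration = Σ(t·PV) / P = 376.8407 / 97.7751 = 3.85416 half-year periods.
In years: 3.85416 / 2 = 1.92708 years.

1.927 years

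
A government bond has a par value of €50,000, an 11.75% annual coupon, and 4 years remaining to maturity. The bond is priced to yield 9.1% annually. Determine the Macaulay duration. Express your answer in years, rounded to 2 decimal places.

3.44 years

Periodic yield y = 0.091. Discount each cash flow and weight by its year:
  t   CF        PV=CF/(1+0.091)^t    t·PV
  1     5,875.00     5,384.9679     5,384.9679
  2     5,875.00     4,935.8093     9,871.6186
  3     5,875.00     4,524.1148    13,572.3445
  4    55,875.00    39,438.3316   157,753.3262
  Σ                 54,283.2236   186,582.2572
Price P = Σ PV = 54,283.2236.
Macaulay duration = Σ(t·PV) / P = 186,582.2572 / 54,283.2236 = 3.43720 years.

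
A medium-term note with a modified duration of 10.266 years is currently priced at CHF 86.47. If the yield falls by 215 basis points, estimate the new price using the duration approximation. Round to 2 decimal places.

Duration approximation: ΔP/P ≈ -D_mod · Δy = -10.266 × (-0.0215) = +0.220719.
New price ≈ 86.47 × (1 + 0.220719) = 105.55557193.

CHF 105.56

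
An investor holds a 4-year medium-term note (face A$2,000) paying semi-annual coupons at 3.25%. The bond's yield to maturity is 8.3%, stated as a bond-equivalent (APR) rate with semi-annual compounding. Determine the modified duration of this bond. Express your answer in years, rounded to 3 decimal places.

3.607 years

Periodic yield y = 0.0415. First find Macaulay duration:
  t   CF        PV=CF/(1+0.0415)^t    t·PV
  1        32.50        31.2050        31.2050
  2        32.50        29.9616        59.9232
  3        32.50        28.7677        86.3032
  4        32.50        27.6214       110.4857
  5        32.50        26.5208       132.6041
  6        32.50        25.4641       152.7844
  7        32.50        24.4494       171.1459
  8     2,032.50     1,468.1024    11,744.8195
  Σ                  1,662.0925    12,489.2710
P = 1,662.0925; Macaulay duration = 12,489.2710 / 1,662.0925 = 7.51419 half-year periods = 3.75709 years.
Modified duration = D_Mac / (1 + y) = 3.75709 / 1.0415 = 3.60739 years.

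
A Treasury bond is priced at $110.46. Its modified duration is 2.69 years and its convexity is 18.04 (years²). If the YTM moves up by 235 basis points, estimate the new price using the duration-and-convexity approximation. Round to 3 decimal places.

Duration effect: -D_mod·Δy = -2.69 × (+0.0235) = -0.063215
Convexity effect: ½·C·(Δy)² = 0.5 × 18.04 × (0.0235)² = +0.004981295
ΔP/P ≈ -0.063215 + 0.004981295 = -0.058233705
New price ≈ 110.46 × (1 - 0.058233705) = 104.0275049457.

$104.028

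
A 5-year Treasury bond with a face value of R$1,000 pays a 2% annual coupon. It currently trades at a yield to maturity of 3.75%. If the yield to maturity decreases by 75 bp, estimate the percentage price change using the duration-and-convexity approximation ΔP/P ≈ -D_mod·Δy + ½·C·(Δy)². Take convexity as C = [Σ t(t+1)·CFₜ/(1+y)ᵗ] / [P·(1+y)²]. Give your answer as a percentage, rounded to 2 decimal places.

With y = 0.0375:
  t   CF        PV=CF/(1+0.0375)^t    t·PV        t(t+1)·PV
  1        20.00        19.2771        19.2771          38.5542
  2        20.00        18.5803        37.1607         111.4821
  3        20.00        17.9088        53.7263         214.9052
  4        20.00        17.2615        69.0458         345.2292
  5     1,020.00       848.5152     4,242.5762      25,455.4571
  Σ                    921.5429     4,421.7861      26,165.6278
P = 921.5429; D_Mac = 4.79824 yrs; D_mod = 4.62481 yrs; C = 26.37785.
Duration effect: -4.62481 × (-0.0075) = +0.034686
Convexity effect: 0.5 × 26.37785 × (-0.0075)² = +0.0007419
ΔP/P ≈ +0.034686 + 0.0007419 = +0.035428 = +3.5428%.

+3.54%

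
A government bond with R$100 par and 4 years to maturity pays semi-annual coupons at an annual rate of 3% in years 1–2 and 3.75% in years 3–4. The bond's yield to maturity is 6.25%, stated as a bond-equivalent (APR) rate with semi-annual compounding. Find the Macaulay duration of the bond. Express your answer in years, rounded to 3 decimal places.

3.776 years

Periodic yield y = 0.03125. Discount each cash flow and weight by its period:
  t   CF        PV=CF/(1+0.03125)^t    t·PV
  1        1.500         1.4545         1.4545
  2        1.500         1.4105         2.8209
  3        1.500         1.3677         4.1032
  4        1.500         1.3263         5.3051
  5        1.875         1.6076         8.0381
  6        1.875         1.5589         9.3534
  7        1.875         1.5117        10.5816
  8      101.875        79.6445       637.1562
  Σ                     89.8817       678.8130
Price P = Σ PV = 89.8817.
Macaulay duration = Σ(t·PV) / P = 678.8130 / 89.8817 = 7.55229 half-year periods.
In years: 7.55229 / 2 = 3.77615 years.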